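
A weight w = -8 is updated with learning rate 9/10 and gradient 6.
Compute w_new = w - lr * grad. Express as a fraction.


w_new = -8 - 9/10 * 6 = -8 - 27/5 = -67/5.

-67/5


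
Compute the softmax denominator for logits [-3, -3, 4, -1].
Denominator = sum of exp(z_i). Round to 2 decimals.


Denom = e^-3=0.0498 + e^-3=0.0498 + e^4=54.5982 + e^-1=0.3679. Sum = 55.0657, which rounds to 55.07.

55.07


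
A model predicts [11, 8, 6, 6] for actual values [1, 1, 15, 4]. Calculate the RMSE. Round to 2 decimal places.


MSE = 58.5000. RMSE = sqrt(58.5000) = 7.65.

7.65


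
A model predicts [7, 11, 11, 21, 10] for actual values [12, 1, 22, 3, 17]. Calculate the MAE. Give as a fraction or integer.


MAE = (1/5) * (|12-7|=5 + |1-11|=10 + |22-11|=11 + |3-21|=18 + |17-10|=7). Sum = 51. MAE = 51/5.

51/5


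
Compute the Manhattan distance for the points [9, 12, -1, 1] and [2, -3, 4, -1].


d = sum of absolute differences: |9-2|=7 + |12--3|=15 + |-1-4|=5 + |1--1|=2 = 29.

29


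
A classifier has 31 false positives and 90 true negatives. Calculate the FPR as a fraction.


FPR = FP / (FP + TN) = 31 / 121 = 31/121.

31/121


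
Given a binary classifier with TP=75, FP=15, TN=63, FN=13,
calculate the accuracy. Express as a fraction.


Accuracy = (TP + TN) / (TP + TN + FP + FN) = (75 + 63) / 166 = 69/83.

69/83


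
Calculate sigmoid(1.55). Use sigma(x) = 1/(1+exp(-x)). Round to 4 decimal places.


sigma(1.55) = 1/(1+e^(-1.55)) = 1/(1+0.212248) = 1/1.212248 = 0.8249.

0.8249


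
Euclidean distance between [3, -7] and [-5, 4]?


d = sqrt(sum of squared differences). (3--5)^2=64, (-7-4)^2=121. Sum = 185.

sqrt(185)


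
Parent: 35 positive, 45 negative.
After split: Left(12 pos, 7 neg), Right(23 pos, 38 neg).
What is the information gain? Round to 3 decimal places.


H(parent) = 0.9887. H(left) = 0.9495, H(right) = 0.9559. Weighted = (19/80)*0.9495 + (61/80)*0.9559 = 0.9544. IG = 0.9887 - 0.9544 = 0.0343, which rounds to 0.034.

0.034


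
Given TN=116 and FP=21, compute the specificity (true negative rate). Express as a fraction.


Specificity = TN / (TN + FP) = 116 / 137 = 116/137.

116/137


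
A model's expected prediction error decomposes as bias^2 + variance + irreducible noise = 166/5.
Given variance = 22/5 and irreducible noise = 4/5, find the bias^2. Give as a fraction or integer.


Total error = bias^2 + variance + irreducible noise. So bias^2 = 166/5 - 22/5 - 4/5 = 28.

28


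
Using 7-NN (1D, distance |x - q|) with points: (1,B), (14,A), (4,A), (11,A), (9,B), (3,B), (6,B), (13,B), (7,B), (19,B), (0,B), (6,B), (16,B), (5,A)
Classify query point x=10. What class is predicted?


Distances: |1-10|=9, |14-10|=4, |4-10|=6, |11-10|=1, |9-10|=1, |3-10|=7, |6-10|=4, |13-10|=3, |7-10|=3, |19-10|=9, |0-10|=10, |6-10|=4, |16-10|=6, |5-10|=5. 7 nearest: (11,A), (9,B), (13,B), (7,B), (14,A), (6,B), (6,B). Counts: {'A': 2, 'B': 5}. Majority class: B.

B


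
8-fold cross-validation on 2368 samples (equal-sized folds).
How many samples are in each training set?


Each validation fold has 2368/8 = 296 samples. Training set = 2368 - 296 = 2072.

2072


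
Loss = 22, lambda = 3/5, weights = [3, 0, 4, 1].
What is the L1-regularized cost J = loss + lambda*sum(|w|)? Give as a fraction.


L1 norm = sum(|w|) = 8. J = 22 + 3/5 * 8 = 134/5.

134/5


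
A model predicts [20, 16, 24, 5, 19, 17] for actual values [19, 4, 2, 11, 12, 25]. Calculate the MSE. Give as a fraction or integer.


MSE = (1/6) * ((19-20)^2=1 + (4-16)^2=144 + (2-24)^2=484 + (11-5)^2=36 + (12-19)^2=49 + (25-17)^2=64). Sum = 778. MSE = 389/3.

389/3


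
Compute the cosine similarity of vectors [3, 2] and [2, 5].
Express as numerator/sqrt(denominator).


dot = 16. |a|^2 = 13, |b|^2 = 29. cos = 16/sqrt(377).

16/sqrt(377)


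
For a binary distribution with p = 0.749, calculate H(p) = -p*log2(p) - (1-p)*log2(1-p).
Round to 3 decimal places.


H = -0.749*log2(0.749) - 0.251*log2(0.251) = 0.813.

0.813


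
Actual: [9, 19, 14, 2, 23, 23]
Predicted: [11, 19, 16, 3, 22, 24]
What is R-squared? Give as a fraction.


Mean(y) = 15. SS_res = 11. SS_tot = 350. R^2 = 1 - 11/(350) = 339/350.

339/350


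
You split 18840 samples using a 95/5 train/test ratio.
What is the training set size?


Test set = 18840 * 5% = 942. Training set = 18840 - 942 = 17898.

17898


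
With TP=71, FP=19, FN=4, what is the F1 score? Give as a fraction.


Precision = 71/90 = 71/90. Recall = 71/75 = 71/75. F1 = 2*P*R/(P+R) = 142/165.

142/165


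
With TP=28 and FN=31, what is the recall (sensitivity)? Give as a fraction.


Recall = TP / (TP + FN) = 28 / 59 = 28/59.

28/59


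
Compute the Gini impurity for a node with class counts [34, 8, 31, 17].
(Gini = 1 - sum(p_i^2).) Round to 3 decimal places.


Total = 90. Proportions: 34/90, 8/90, 31/90, 17/90. sum(p_i^2) = 0.3049. Gini = 1 - 0.3049 = 0.6951, which rounds to 0.695.

0.695


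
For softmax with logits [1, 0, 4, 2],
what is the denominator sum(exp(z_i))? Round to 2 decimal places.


Denom = e^1=2.7183 + e^0=1.0000 + e^4=54.5982 + e^2=7.3891. Sum = 65.7056, which rounds to 65.71.

65.71


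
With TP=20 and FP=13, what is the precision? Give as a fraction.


Precision = TP / (TP + FP) = 20 / 33 = 20/33.

20/33


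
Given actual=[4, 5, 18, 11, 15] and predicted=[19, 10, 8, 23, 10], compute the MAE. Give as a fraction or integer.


MAE = (1/5) * (|4-19|=15 + |5-10|=5 + |18-8|=10 + |11-23|=12 + |15-10|=5). Sum = 47. MAE = 47/5.

47/5


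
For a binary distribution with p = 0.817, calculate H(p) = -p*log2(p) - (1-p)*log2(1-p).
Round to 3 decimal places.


H = -0.817*log2(0.817) - 0.183*log2(0.183) = 0.687.

0.687


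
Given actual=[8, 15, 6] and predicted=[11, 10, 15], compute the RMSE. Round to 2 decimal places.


MSE = 38.3333. RMSE = sqrt(38.3333) = 6.19.

6.19


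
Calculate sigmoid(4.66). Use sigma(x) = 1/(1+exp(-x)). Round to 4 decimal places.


sigma(4.66) = 1/(1+e^(-4.66)) = 1/(1+0.009466) = 1/1.009466 = 0.9906.

0.9906


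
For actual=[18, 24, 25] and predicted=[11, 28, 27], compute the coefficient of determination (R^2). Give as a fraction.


Mean(y) = 67/3. SS_res = 69. SS_tot = 86/3. R^2 = 1 - 69/(86/3) = -121/86.

-121/86


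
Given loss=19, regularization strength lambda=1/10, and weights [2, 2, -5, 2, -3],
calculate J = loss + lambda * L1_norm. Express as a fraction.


L1 norm = sum(|w|) = 14. J = 19 + 1/10 * 14 = 102/5.

102/5


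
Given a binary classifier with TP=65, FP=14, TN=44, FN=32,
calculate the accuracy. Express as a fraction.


Accuracy = (TP + TN) / (TP + TN + FP + FN) = (65 + 44) / 155 = 109/155.

109/155


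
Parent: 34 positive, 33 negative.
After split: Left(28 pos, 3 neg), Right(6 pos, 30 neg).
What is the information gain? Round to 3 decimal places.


H(parent) = 0.9998. H(left) = 0.4587, H(right) = 0.6500. Weighted = (31/67)*0.4587 + (36/67)*0.6500 = 0.5615. IG = 0.9998 - 0.5615 = 0.4383, which rounds to 0.438.

0.438


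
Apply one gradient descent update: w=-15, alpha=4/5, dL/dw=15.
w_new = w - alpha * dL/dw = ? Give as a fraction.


w_new = -15 - 4/5 * 15 = -15 - 12 = -27.

-27


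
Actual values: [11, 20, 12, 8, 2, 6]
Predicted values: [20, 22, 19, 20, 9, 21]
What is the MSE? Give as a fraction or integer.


MSE = (1/6) * ((11-20)^2=81 + (20-22)^2=4 + (12-19)^2=49 + (8-20)^2=144 + (2-9)^2=49 + (6-21)^2=225). Sum = 552. MSE = 92.

92


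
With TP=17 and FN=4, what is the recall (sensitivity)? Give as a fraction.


Recall = TP / (TP + FN) = 17 / 21 = 17/21.

17/21


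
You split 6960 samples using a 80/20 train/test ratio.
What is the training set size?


Test set = 6960 * 20% = 1392. Training set = 6960 - 1392 = 5568.

5568


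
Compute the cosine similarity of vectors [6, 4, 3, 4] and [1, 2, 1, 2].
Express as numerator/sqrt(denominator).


dot = 25. |a|^2 = 77, |b|^2 = 10. cos = 25/sqrt(770).

25/sqrt(770)


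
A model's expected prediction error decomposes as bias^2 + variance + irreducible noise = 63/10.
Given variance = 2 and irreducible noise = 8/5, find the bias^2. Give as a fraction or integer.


Total error = bias^2 + variance + irreducible noise. So bias^2 = 63/10 - 2 - 8/5 = 27/10.

27/10


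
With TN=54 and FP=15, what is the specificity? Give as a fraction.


Specificity = TN / (TN + FP) = 54 / 69 = 18/23.

18/23


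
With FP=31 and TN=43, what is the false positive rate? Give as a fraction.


FPR = FP / (FP + TN) = 31 / 74 = 31/74.

31/74


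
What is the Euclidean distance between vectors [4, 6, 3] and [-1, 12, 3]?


d = sqrt(sum of squared differences). (4--1)^2=25, (6-12)^2=36, (3-3)^2=0. Sum = 61.

sqrt(61)


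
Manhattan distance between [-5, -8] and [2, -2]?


d = sum of absolute differences: |-5-2|=7 + |-8--2|=6 = 13.

13


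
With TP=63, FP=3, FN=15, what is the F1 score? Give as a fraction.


Precision = 63/66 = 21/22. Recall = 63/78 = 21/26. F1 = 2*P*R/(P+R) = 7/8.

7/8


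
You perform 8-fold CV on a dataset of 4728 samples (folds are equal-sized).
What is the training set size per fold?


Each validation fold has 4728/8 = 591 samples. Training set = 4728 - 591 = 4137.

4137


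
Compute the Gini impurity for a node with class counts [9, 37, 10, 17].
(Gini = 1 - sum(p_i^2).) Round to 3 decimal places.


Total = 73. Proportions: 9/73, 37/73, 10/73, 17/73. sum(p_i^2) = 0.3451. Gini = 1 - 0.3451 = 0.6549, which rounds to 0.655.

0.655


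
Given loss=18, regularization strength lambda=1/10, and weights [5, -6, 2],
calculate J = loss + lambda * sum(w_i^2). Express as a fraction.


L2 sq norm = sum(w^2) = 65. J = 18 + 1/10 * 65 = 49/2.

49/2


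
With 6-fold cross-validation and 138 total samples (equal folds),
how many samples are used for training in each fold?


Each validation fold has 138/6 = 23 samples. Training set = 138 - 23 = 115.

115


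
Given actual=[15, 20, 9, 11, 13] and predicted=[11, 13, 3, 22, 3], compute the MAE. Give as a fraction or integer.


MAE = (1/5) * (|15-11|=4 + |20-13|=7 + |9-3|=6 + |11-22|=11 + |13-3|=10). Sum = 38. MAE = 38/5.

38/5


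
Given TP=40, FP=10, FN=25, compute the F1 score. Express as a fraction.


Precision = 40/50 = 4/5. Recall = 40/65 = 8/13. F1 = 2*P*R/(P+R) = 16/23.

16/23


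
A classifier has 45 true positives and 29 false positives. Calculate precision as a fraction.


Precision = TP / (TP + FP) = 45 / 74 = 45/74.

45/74


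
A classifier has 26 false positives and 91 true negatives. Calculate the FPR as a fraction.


FPR = FP / (FP + TN) = 26 / 117 = 2/9.

2/9


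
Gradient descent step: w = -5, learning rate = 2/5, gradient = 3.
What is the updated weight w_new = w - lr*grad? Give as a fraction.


w_new = -5 - 2/5 * 3 = -5 - 6/5 = -31/5.

-31/5


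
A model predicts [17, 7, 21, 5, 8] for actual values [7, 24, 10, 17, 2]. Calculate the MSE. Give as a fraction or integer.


MSE = (1/5) * ((7-17)^2=100 + (24-7)^2=289 + (10-21)^2=121 + (17-5)^2=144 + (2-8)^2=36). Sum = 690. MSE = 138.

138


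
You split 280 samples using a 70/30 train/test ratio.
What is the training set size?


Test set = 280 * 30% = 84. Training set = 280 - 84 = 196.

196


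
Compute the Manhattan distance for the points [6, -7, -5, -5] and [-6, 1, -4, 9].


d = sum of absolute differences: |6--6|=12 + |-7-1|=8 + |-5--4|=1 + |-5-9|=14 = 35.

35


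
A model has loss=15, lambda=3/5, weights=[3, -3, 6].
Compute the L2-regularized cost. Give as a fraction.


L2 sq norm = sum(w^2) = 54. J = 15 + 3/5 * 54 = 237/5.

237/5


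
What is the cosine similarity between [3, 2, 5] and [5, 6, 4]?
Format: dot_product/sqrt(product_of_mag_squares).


dot = 47. |a|^2 = 38, |b|^2 = 77. cos = 47/sqrt(2926).

47/sqrt(2926)


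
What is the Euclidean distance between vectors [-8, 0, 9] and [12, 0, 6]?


d = sqrt(sum of squared differences). (-8-12)^2=400, (0-0)^2=0, (9-6)^2=9. Sum = 409.

sqrt(409)


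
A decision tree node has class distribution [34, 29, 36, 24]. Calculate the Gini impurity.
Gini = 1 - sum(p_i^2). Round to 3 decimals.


Total = 123. Proportions: 34/123, 29/123, 36/123, 24/123. sum(p_i^2) = 0.2557. Gini = 1 - 0.2557 = 0.7443, which rounds to 0.744.

0.744


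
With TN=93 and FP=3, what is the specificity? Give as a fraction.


Specificity = TN / (TN + FP) = 93 / 96 = 31/32.

31/32


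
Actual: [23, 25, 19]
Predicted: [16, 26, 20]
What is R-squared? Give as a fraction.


Mean(y) = 67/3. SS_res = 51. SS_tot = 56/3. R^2 = 1 - 51/(56/3) = -97/56.

-97/56


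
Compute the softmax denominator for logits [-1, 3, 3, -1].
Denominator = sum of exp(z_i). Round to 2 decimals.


Denom = e^-1=0.3679 + e^3=20.0855 + e^3=20.0855 + e^-1=0.3679. Sum = 40.9068, which rounds to 40.91.

40.91


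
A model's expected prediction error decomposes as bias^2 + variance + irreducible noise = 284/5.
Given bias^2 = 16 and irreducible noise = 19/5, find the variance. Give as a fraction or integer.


Total error = bias^2 + variance + irreducible noise. So variance = 284/5 - 16 - 19/5 = 37.

37


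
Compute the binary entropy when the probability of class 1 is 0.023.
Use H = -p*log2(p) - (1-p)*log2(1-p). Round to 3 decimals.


H = -0.023*log2(0.023) - 0.977*log2(0.977) = 0.158.

0.158


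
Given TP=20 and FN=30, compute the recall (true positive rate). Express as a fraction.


Recall = TP / (TP + FN) = 20 / 50 = 2/5.

2/5


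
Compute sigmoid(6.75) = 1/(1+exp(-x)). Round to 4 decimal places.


sigma(6.75) = 1/(1+e^(-6.75)) = 1/(1+0.001171) = 1/1.001171 = 0.9988.

0.9988


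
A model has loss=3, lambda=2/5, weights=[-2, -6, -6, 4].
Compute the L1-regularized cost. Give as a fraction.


L1 norm = sum(|w|) = 18. J = 3 + 2/5 * 18 = 51/5.

51/5


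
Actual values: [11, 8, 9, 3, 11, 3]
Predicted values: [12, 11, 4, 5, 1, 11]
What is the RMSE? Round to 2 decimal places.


MSE = 33.8333. RMSE = sqrt(33.8333) = 5.82.

5.82


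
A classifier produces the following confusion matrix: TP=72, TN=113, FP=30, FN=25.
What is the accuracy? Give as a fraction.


Accuracy = (TP + TN) / (TP + TN + FP + FN) = (72 + 113) / 240 = 37/48.

37/48


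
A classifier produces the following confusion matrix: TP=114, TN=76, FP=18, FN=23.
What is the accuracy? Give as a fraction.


Accuracy = (TP + TN) / (TP + TN + FP + FN) = (114 + 76) / 231 = 190/231.

190/231


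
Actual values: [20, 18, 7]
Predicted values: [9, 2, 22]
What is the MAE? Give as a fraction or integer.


MAE = (1/3) * (|20-9|=11 + |18-2|=16 + |7-22|=15). Sum = 42. MAE = 14.

14


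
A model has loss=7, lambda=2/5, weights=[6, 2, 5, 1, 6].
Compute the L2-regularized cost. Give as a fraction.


L2 sq norm = sum(w^2) = 102. J = 7 + 2/5 * 102 = 239/5.

239/5


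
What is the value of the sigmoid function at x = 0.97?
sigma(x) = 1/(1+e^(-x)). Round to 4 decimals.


sigma(0.97) = 1/(1+e^(-0.97)) = 1/(1+0.379083) = 1/1.379083 = 0.7251.

0.7251


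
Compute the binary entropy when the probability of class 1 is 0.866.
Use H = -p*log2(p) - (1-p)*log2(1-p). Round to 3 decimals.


H = -0.866*log2(0.866) - 0.134*log2(0.134) = 0.568.

0.568


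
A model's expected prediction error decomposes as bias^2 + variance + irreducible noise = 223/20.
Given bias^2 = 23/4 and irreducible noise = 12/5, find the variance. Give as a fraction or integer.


Total error = bias^2 + variance + irreducible noise. So variance = 223/20 - 23/4 - 12/5 = 3.

3


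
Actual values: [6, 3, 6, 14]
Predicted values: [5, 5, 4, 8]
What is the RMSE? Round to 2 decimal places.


MSE = 11.2500. RMSE = sqrt(11.2500) = 3.35.

3.35


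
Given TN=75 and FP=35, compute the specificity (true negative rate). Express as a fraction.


Specificity = TN / (TN + FP) = 75 / 110 = 15/22.

15/22


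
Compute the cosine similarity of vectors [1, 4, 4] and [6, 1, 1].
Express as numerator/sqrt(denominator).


dot = 14. |a|^2 = 33, |b|^2 = 38. cos = 14/sqrt(1254).

14/sqrt(1254)


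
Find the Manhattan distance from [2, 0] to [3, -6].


d = sum of absolute differences: |2-3|=1 + |0--6|=6 = 7.

7


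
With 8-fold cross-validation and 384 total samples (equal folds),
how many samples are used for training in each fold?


Each validation fold has 384/8 = 48 samples. Training set = 384 - 48 = 336.

336


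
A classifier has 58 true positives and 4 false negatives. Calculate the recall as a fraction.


Recall = TP / (TP + FN) = 58 / 62 = 29/31.

29/31


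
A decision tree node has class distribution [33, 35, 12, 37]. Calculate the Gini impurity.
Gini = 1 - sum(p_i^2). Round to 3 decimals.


Total = 117. Proportions: 33/117, 35/117, 12/117, 37/117. sum(p_i^2) = 0.2796. Gini = 1 - 0.2796 = 0.7204, which rounds to 0.720.

0.720


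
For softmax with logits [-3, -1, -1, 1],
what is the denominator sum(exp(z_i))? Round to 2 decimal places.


Denom = e^-3=0.0498 + e^-1=0.3679 + e^-1=0.3679 + e^1=2.7183. Sum = 3.5039, which rounds to 3.50.

3.50


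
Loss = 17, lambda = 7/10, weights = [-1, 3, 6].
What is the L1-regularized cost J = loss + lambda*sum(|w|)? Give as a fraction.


L1 norm = sum(|w|) = 10. J = 17 + 7/10 * 10 = 24.

24


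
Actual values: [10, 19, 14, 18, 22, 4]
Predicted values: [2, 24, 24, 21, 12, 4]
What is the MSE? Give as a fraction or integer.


MSE = (1/6) * ((10-2)^2=64 + (19-24)^2=25 + (14-24)^2=100 + (18-21)^2=9 + (22-12)^2=100 + (4-4)^2=0). Sum = 298. MSE = 149/3.

149/3


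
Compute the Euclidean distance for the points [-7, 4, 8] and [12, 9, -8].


d = sqrt(sum of squared differences). (-7-12)^2=361, (4-9)^2=25, (8--8)^2=256. Sum = 642.

sqrt(642)


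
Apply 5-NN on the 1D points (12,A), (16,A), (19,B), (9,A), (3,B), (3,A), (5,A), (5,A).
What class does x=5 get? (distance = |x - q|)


Distances: |12-5|=7, |16-5|=11, |19-5|=14, |9-5|=4, |3-5|=2, |3-5|=2, |5-5|=0, |5-5|=0. 5 nearest: (5,A), (5,A), (3,A), (3,B), (9,A). Counts: {'A': 4, 'B': 1}. Majority class: A.

A


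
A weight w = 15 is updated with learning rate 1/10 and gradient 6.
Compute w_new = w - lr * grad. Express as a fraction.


w_new = 15 - 1/10 * 6 = 15 - 3/5 = 72/5.

72/5


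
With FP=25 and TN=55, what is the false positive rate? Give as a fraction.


FPR = FP / (FP + TN) = 25 / 80 = 5/16.

5/16


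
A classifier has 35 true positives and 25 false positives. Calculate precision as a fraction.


Precision = TP / (TP + FP) = 35 / 60 = 7/12.

7/12


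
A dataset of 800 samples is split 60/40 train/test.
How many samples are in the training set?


Test set = 800 * 40% = 320. Training set = 800 - 320 = 480.

480


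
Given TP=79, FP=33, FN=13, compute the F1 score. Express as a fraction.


Precision = 79/112 = 79/112. Recall = 79/92 = 79/92. F1 = 2*P*R/(P+R) = 79/102.

79/102


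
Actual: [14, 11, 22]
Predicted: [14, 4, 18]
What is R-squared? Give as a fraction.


Mean(y) = 47/3. SS_res = 65. SS_tot = 194/3. R^2 = 1 - 65/(194/3) = -1/194.

-1/194


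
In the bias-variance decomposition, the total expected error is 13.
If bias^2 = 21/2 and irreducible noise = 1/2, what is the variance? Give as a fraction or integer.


Total error = bias^2 + variance + irreducible noise. So variance = 13 - 21/2 - 1/2 = 2.

2


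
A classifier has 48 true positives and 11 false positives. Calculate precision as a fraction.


Precision = TP / (TP + FP) = 48 / 59 = 48/59.

48/59


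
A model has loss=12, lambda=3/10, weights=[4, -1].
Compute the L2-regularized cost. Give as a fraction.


L2 sq norm = sum(w^2) = 17. J = 12 + 3/10 * 17 = 171/10.

171/10


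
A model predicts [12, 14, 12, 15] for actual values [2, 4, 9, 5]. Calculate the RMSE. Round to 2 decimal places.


MSE = 77.2500. RMSE = sqrt(77.2500) = 8.79.

8.79


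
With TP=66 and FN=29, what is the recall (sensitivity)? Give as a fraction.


Recall = TP / (TP + FN) = 66 / 95 = 66/95.

66/95


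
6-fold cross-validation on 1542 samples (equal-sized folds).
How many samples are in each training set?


Each validation fold has 1542/6 = 257 samples. Training set = 1542 - 257 = 1285.

1285


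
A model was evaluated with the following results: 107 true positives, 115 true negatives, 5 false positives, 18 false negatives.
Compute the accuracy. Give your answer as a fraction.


Accuracy = (TP + TN) / (TP + TN + FP + FN) = (107 + 115) / 245 = 222/245.

222/245


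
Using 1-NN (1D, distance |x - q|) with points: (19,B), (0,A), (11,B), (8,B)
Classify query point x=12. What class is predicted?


Distances: |19-12|=7, |0-12|=12, |11-12|=1, |8-12|=4. 1 nearest: (11,B). Counts: {'B': 1}. Majority class: B.

B


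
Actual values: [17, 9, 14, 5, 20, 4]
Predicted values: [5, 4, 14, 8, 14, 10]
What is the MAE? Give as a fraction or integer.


MAE = (1/6) * (|17-5|=12 + |9-4|=5 + |14-14|=0 + |5-8|=3 + |20-14|=6 + |4-10|=6). Sum = 32. MAE = 16/3.

16/3


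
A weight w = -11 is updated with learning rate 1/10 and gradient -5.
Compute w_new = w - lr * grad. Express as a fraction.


w_new = -11 - 1/10 * -5 = -11 - -1/2 = -21/2.

-21/2


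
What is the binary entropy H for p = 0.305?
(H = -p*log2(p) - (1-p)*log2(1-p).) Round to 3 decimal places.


H = -0.305*log2(0.305) - 0.695*log2(0.695) = 0.887.

0.887


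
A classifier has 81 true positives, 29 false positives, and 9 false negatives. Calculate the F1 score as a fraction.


Precision = 81/110 = 81/110. Recall = 81/90 = 9/10. F1 = 2*P*R/(P+R) = 81/100.

81/100


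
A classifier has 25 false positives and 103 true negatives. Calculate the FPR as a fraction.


FPR = FP / (FP + TN) = 25 / 128 = 25/128.

25/128


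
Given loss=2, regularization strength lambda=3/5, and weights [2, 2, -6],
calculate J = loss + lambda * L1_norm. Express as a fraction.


L1 norm = sum(|w|) = 10. J = 2 + 3/5 * 10 = 8.

8


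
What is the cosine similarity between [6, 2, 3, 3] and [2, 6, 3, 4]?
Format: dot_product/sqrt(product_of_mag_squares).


dot = 45. |a|^2 = 58, |b|^2 = 65. cos = 45/sqrt(3770).

45/sqrt(3770)


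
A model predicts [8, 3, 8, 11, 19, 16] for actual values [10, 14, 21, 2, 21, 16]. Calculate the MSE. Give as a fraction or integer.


MSE = (1/6) * ((10-8)^2=4 + (14-3)^2=121 + (21-8)^2=169 + (2-11)^2=81 + (21-19)^2=4 + (16-16)^2=0). Sum = 379. MSE = 379/6.

379/6


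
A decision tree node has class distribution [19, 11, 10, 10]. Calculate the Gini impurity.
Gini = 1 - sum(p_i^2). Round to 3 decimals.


Total = 50. Proportions: 19/50, 11/50, 10/50, 10/50. sum(p_i^2) = 0.2728. Gini = 1 - 0.2728 = 0.7272, which rounds to 0.727.

0.727


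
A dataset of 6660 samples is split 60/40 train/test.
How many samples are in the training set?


Test set = 6660 * 40% = 2664. Training set = 6660 - 2664 = 3996.

3996


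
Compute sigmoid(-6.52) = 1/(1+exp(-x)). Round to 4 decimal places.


sigma(-6.52) = 1/(1+e^(6.52)) = 1/(1+678.578385) = 1/679.578385 = 0.0015.

0.0015


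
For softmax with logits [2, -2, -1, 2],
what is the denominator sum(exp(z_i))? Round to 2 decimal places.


Denom = e^2=7.3891 + e^-2=0.1353 + e^-1=0.3679 + e^2=7.3891. Sum = 15.2814, which rounds to 15.28.

15.28


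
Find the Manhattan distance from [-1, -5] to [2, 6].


d = sum of absolute differences: |-1-2|=3 + |-5-6|=11 = 14.

14


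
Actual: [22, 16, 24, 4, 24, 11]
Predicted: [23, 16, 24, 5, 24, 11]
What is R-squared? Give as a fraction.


Mean(y) = 101/6. SS_res = 2. SS_tot = 1973/6. R^2 = 1 - 2/(1973/6) = 1961/1973.

1961/1973


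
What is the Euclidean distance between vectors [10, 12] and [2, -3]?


d = sqrt(sum of squared differences). (10-2)^2=64, (12--3)^2=225. Sum = 289.

17


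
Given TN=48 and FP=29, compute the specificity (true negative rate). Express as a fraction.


Specificity = TN / (TN + FP) = 48 / 77 = 48/77.

48/77


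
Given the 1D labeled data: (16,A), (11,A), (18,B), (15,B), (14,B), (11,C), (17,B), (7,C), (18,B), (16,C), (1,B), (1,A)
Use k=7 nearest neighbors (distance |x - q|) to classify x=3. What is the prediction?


Distances: |16-3|=13, |11-3|=8, |18-3|=15, |15-3|=12, |14-3|=11, |11-3|=8, |17-3|=14, |7-3|=4, |18-3|=15, |16-3|=13, |1-3|=2, |1-3|=2. 7 nearest: (1,A), (1,B), (7,C), (11,A), (11,C), (14,B), (15,B). Counts: {'A': 2, 'B': 3, 'C': 2}. Majority class: B.

B


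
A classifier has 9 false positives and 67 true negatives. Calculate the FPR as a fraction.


FPR = FP / (FP + TN) = 9 / 76 = 9/76.

9/76


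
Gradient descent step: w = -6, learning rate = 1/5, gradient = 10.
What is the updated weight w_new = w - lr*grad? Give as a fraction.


w_new = -6 - 1/5 * 10 = -6 - 2 = -8.

-8


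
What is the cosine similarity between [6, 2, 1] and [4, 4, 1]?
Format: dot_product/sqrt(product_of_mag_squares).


dot = 33. |a|^2 = 41, |b|^2 = 33. cos = 33/sqrt(1353).

33/sqrt(1353)


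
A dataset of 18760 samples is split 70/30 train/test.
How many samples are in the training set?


Test set = 18760 * 30% = 5628. Training set = 18760 - 5628 = 13132.

13132


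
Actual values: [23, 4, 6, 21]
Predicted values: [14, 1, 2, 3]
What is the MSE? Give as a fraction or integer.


MSE = (1/4) * ((23-14)^2=81 + (4-1)^2=9 + (6-2)^2=16 + (21-3)^2=324). Sum = 430. MSE = 215/2.

215/2


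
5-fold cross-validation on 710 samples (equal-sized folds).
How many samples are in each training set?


Each validation fold has 710/5 = 142 samples. Training set = 710 - 142 = 568.

568


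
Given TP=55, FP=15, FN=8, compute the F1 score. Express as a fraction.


Precision = 55/70 = 11/14. Recall = 55/63 = 55/63. F1 = 2*P*R/(P+R) = 110/133.

110/133


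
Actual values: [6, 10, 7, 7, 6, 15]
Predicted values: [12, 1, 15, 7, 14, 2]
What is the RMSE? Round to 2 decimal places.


MSE = 69.0000. RMSE = sqrt(69.0000) = 8.31.

8.31


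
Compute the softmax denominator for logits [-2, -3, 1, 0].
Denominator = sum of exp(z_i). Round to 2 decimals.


Denom = e^-2=0.1353 + e^-3=0.0498 + e^1=2.7183 + e^0=1.0000. Sum = 3.9034, which rounds to 3.90.

3.90


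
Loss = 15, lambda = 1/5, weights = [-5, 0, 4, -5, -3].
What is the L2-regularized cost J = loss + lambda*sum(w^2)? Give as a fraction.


L2 sq norm = sum(w^2) = 75. J = 15 + 1/5 * 75 = 30.

30


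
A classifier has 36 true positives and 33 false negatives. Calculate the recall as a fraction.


Recall = TP / (TP + FN) = 36 / 69 = 12/23.

12/23


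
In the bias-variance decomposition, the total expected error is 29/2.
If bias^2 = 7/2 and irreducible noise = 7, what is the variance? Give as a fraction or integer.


Total error = bias^2 + variance + irreducible noise. So variance = 29/2 - 7/2 - 7 = 4.

4


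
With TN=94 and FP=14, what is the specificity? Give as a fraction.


Specificity = TN / (TN + FP) = 94 / 108 = 47/54.

47/54


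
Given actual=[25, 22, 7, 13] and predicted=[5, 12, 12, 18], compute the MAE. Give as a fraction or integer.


MAE = (1/4) * (|25-5|=20 + |22-12|=10 + |7-12|=5 + |13-18|=5). Sum = 40. MAE = 10.

10


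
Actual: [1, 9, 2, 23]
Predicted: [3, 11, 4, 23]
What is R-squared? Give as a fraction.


Mean(y) = 35/4. SS_res = 12. SS_tot = 1235/4. R^2 = 1 - 12/(1235/4) = 1187/1235.

1187/1235


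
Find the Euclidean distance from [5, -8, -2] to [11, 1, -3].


d = sqrt(sum of squared differences). (5-11)^2=36, (-8-1)^2=81, (-2--3)^2=1. Sum = 118.

sqrt(118)


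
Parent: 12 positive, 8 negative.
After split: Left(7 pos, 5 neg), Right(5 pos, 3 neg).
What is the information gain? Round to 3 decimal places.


H(parent) = 0.9710. H(left) = 0.9799, H(right) = 0.9544. Weighted = (12/20)*0.9799 + (8/20)*0.9544 = 0.9697. IG = 0.9710 - 0.9697 = 0.0013, which rounds to 0.001.

0.001


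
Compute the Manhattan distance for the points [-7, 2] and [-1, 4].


d = sum of absolute differences: |-7--1|=6 + |2-4|=2 = 8.

8


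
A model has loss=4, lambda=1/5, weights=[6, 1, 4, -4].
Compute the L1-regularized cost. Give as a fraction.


L1 norm = sum(|w|) = 15. J = 4 + 1/5 * 15 = 7.

7


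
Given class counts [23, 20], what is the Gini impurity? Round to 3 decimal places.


Total = 43. Proportions: 23/43, 20/43. sum(p_i^2) = 0.5024. Gini = 1 - 0.5024 = 0.4976, which rounds to 0.498.

0.498


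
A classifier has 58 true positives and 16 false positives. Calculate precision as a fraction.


Precision = TP / (TP + FP) = 58 / 74 = 29/37.

29/37


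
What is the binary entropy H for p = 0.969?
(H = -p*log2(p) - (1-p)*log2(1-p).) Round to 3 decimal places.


H = -0.969*log2(0.969) - 0.031*log2(0.031) = 0.199.

0.199


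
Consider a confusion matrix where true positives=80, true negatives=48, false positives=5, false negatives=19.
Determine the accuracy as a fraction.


Accuracy = (TP + TN) / (TP + TN + FP + FN) = (80 + 48) / 152 = 16/19.

16/19


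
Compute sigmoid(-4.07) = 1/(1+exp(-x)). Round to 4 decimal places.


sigma(-4.07) = 1/(1+e^(4.07)) = 1/(1+58.556963) = 1/59.556963 = 0.0168.

0.0168


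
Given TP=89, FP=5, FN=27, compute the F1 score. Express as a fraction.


Precision = 89/94 = 89/94. Recall = 89/116 = 89/116. F1 = 2*P*R/(P+R) = 89/105.

89/105


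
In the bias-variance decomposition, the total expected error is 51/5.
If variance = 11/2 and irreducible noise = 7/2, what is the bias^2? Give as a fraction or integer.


Total error = bias^2 + variance + irreducible noise. So bias^2 = 51/5 - 11/2 - 7/2 = 6/5.

6/5


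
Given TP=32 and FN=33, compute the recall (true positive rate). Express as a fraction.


Recall = TP / (TP + FN) = 32 / 65 = 32/65.

32/65


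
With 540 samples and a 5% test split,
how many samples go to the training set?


Test set = 540 * 5% = 27. Training set = 540 - 27 = 513.

513


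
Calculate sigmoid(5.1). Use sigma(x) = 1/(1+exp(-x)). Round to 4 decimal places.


sigma(5.1) = 1/(1+e^(-5.1)) = 1/(1+0.006097) = 1/1.006097 = 0.9939.

0.9939


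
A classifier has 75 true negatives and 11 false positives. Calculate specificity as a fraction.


Specificity = TN / (TN + FP) = 75 / 86 = 75/86.

75/86


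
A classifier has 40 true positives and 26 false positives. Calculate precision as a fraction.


Precision = TP / (TP + FP) = 40 / 66 = 20/33.

20/33


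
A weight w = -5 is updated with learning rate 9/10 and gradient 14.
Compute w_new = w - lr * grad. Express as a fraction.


w_new = -5 - 9/10 * 14 = -5 - 63/5 = -88/5.

-88/5


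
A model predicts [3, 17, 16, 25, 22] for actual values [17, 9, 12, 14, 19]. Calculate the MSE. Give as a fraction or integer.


MSE = (1/5) * ((17-3)^2=196 + (9-17)^2=64 + (12-16)^2=16 + (14-25)^2=121 + (19-22)^2=9). Sum = 406. MSE = 406/5.

406/5


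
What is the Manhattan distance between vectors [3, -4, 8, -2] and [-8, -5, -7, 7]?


d = sum of absolute differences: |3--8|=11 + |-4--5|=1 + |8--7|=15 + |-2-7|=9 = 36.

36


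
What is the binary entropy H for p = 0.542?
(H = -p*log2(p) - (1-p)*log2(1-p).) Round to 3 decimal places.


H = -0.542*log2(0.542) - 0.458*log2(0.458) = 0.995.

0.995


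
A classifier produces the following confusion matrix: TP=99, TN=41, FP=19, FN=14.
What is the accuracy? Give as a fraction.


Accuracy = (TP + TN) / (TP + TN + FP + FN) = (99 + 41) / 173 = 140/173.

140/173


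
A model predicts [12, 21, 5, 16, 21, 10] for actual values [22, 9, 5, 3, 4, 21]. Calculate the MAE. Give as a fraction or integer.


MAE = (1/6) * (|22-12|=10 + |9-21|=12 + |5-5|=0 + |3-16|=13 + |4-21|=17 + |21-10|=11). Sum = 63. MAE = 21/2.

21/2


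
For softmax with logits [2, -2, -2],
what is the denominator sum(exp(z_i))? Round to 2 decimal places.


Denom = e^2=7.3891 + e^-2=0.1353 + e^-2=0.1353. Sum = 7.6597, which rounds to 7.66.

7.66


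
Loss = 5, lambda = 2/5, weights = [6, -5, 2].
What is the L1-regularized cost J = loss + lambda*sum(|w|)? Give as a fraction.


L1 norm = sum(|w|) = 13. J = 5 + 2/5 * 13 = 51/5.

51/5


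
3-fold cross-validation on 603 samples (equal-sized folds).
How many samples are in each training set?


Each validation fold has 603/3 = 201 samples. Training set = 603 - 201 = 402.

402


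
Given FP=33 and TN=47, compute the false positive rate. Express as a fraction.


FPR = FP / (FP + TN) = 33 / 80 = 33/80.

33/80


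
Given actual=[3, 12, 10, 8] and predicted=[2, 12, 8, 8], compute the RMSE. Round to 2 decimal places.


MSE = 1.2500. RMSE = sqrt(1.2500) = 1.12.

1.12


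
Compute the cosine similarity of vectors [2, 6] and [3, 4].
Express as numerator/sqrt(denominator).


dot = 30. |a|^2 = 40, |b|^2 = 25. cos = 30/sqrt(1000).

30/sqrt(1000)


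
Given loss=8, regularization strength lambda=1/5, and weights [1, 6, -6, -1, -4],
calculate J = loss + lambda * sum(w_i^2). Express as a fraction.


L2 sq norm = sum(w^2) = 90. J = 8 + 1/5 * 90 = 26.

26


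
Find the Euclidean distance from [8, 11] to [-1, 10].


d = sqrt(sum of squared differences). (8--1)^2=81, (11-10)^2=1. Sum = 82.

sqrt(82)


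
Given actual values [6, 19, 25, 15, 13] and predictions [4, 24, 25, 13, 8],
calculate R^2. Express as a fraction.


Mean(y) = 78/5. SS_res = 58. SS_tot = 996/5. R^2 = 1 - 58/(996/5) = 353/498.

353/498


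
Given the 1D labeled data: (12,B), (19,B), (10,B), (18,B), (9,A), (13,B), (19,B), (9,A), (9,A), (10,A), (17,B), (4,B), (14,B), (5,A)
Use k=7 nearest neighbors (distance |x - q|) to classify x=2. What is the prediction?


Distances: |12-2|=10, |19-2|=17, |10-2|=8, |18-2|=16, |9-2|=7, |13-2|=11, |19-2|=17, |9-2|=7, |9-2|=7, |10-2|=8, |17-2|=15, |4-2|=2, |14-2|=12, |5-2|=3. 7 nearest: (4,B), (5,A), (9,A), (9,A), (9,A), (10,A), (10,B). Counts: {'B': 2, 'A': 5}. Majority class: A.

A


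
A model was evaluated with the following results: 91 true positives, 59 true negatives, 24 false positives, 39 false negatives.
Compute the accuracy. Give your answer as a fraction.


Accuracy = (TP + TN) / (TP + TN + FP + FN) = (91 + 59) / 213 = 50/71.

50/71


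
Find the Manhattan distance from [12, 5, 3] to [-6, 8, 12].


d = sum of absolute differences: |12--6|=18 + |5-8|=3 + |3-12|=9 = 30.

30


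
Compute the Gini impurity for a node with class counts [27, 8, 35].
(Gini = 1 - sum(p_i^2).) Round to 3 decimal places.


Total = 70. Proportions: 27/70, 8/70, 35/70. sum(p_i^2) = 0.4118. Gini = 1 - 0.4118 = 0.5882, which rounds to 0.588.

0.588


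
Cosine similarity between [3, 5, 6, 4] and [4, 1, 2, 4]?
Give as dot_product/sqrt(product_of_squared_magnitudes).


dot = 45. |a|^2 = 86, |b|^2 = 37. cos = 45/sqrt(3182).

45/sqrt(3182)


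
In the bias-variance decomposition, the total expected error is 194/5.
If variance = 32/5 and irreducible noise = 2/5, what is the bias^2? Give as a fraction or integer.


Total error = bias^2 + variance + irreducible noise. So bias^2 = 194/5 - 32/5 - 2/5 = 32.

32


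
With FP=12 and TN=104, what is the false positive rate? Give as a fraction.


FPR = FP / (FP + TN) = 12 / 116 = 3/29.

3/29


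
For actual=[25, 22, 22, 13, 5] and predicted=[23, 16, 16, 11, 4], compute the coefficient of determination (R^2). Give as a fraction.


Mean(y) = 87/5. SS_res = 81. SS_tot = 1366/5. R^2 = 1 - 81/(1366/5) = 961/1366.

961/1366


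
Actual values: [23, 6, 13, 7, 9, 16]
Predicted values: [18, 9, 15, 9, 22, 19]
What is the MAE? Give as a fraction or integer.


MAE = (1/6) * (|23-18|=5 + |6-9|=3 + |13-15|=2 + |7-9|=2 + |9-22|=13 + |16-19|=3). Sum = 28. MAE = 14/3.

14/3


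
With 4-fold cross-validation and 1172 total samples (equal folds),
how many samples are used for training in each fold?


Each validation fold has 1172/4 = 293 samples. Training set = 1172 - 293 = 879.

879


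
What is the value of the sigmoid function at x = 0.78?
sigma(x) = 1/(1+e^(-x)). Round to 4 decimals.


sigma(0.78) = 1/(1+e^(-0.78)) = 1/(1+0.458406) = 1/1.458406 = 0.6857.

0.6857


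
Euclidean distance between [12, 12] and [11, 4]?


d = sqrt(sum of squared differences). (12-11)^2=1, (12-4)^2=64. Sum = 65.

sqrt(65)


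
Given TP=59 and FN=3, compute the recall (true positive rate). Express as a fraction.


Recall = TP / (TP + FN) = 59 / 62 = 59/62.

59/62


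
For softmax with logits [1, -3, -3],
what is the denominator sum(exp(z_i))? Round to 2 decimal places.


Denom = e^1=2.7183 + e^-3=0.0498 + e^-3=0.0498. Sum = 2.8179, which rounds to 2.82.

2.82


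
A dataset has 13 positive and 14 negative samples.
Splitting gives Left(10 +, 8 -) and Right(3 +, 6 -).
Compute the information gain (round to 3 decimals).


H(parent) = 0.9990. H(left) = 0.9911, H(right) = 0.9183. Weighted = (18/27)*0.9911 + (9/27)*0.9183 = 0.9668. IG = 0.9990 - 0.9668 = 0.0322, which rounds to 0.032.

0.032


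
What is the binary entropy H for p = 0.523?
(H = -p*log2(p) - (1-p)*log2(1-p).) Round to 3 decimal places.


H = -0.523*log2(0.523) - 0.477*log2(0.477) = 0.998.

0.998


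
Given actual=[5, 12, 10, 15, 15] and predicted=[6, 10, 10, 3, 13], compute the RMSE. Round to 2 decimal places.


MSE = 30.6000. RMSE = sqrt(30.6000) = 5.53.

5.53


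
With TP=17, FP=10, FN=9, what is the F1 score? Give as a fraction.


Precision = 17/27 = 17/27. Recall = 17/26 = 17/26. F1 = 2*P*R/(P+R) = 34/53.

34/53


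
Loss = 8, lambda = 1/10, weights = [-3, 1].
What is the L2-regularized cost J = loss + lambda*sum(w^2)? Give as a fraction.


L2 sq norm = sum(w^2) = 10. J = 8 + 1/10 * 10 = 9.

9


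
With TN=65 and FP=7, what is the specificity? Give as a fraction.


Specificity = TN / (TN + FP) = 65 / 72 = 65/72.

65/72


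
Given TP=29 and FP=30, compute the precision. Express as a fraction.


Precision = TP / (TP + FP) = 29 / 59 = 29/59.

29/59


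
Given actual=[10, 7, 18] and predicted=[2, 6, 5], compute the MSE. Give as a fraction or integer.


MSE = (1/3) * ((10-2)^2=64 + (7-6)^2=1 + (18-5)^2=169). Sum = 234. MSE = 78.

78


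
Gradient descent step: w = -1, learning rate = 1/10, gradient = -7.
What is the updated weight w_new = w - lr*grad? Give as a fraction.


w_new = -1 - 1/10 * -7 = -1 - -7/10 = -3/10.

-3/10


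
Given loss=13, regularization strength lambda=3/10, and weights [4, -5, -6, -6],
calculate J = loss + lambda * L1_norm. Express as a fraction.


L1 norm = sum(|w|) = 21. J = 13 + 3/10 * 21 = 193/10.

193/10


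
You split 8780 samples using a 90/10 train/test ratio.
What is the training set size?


Test set = 8780 * 10% = 878. Training set = 8780 - 878 = 7902.

7902


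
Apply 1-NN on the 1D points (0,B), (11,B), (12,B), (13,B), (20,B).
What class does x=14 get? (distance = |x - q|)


Distances: |0-14|=14, |11-14|=3, |12-14|=2, |13-14|=1, |20-14|=6. 1 nearest: (13,B). Counts: {'B': 1}. Majority class: B.

B


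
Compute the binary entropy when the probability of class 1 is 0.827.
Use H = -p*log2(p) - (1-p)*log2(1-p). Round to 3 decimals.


H = -0.827*log2(0.827) - 0.173*log2(0.173) = 0.665.

0.665


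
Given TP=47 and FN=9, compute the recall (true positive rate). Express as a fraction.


Recall = TP / (TP + FN) = 47 / 56 = 47/56.

47/56


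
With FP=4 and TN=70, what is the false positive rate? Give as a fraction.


FPR = FP / (FP + TN) = 4 / 74 = 2/37.

2/37


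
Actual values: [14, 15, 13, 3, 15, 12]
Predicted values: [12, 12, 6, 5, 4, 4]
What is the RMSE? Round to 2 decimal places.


MSE = 41.8333. RMSE = sqrt(41.8333) = 6.47.

6.47


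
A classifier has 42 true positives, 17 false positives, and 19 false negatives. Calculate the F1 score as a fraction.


Precision = 42/59 = 42/59. Recall = 42/61 = 42/61. F1 = 2*P*R/(P+R) = 7/10.

7/10


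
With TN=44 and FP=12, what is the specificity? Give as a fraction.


Specificity = TN / (TN + FP) = 44 / 56 = 11/14.

11/14
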